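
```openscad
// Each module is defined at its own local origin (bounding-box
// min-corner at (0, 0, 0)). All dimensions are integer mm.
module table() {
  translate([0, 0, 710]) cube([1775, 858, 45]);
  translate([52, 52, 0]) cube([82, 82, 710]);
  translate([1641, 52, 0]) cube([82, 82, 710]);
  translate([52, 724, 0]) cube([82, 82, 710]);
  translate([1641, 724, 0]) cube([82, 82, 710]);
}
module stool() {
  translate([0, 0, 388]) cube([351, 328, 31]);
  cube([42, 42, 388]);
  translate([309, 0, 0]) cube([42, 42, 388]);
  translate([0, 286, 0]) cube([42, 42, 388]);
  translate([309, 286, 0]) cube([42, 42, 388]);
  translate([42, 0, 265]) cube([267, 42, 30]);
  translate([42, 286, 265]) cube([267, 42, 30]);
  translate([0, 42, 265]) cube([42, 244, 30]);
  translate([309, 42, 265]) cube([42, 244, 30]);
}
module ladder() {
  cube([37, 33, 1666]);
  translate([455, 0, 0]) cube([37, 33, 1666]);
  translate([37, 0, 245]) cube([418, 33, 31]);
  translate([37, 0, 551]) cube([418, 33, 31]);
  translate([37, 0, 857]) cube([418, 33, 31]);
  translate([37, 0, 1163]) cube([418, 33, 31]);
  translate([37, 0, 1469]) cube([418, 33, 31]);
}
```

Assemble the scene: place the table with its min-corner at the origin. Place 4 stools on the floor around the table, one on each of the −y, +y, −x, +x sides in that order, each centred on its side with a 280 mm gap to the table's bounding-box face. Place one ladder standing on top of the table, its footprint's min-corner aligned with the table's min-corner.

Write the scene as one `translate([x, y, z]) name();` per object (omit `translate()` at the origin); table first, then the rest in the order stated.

table();
translate([712, -608, 0]) stool();
translate([712, 1138, 0]) stool();
translate([-631, 265, 0]) stool();
translate([2055, 265, 0]) stool();
translate([0, 0, 755]) ladder();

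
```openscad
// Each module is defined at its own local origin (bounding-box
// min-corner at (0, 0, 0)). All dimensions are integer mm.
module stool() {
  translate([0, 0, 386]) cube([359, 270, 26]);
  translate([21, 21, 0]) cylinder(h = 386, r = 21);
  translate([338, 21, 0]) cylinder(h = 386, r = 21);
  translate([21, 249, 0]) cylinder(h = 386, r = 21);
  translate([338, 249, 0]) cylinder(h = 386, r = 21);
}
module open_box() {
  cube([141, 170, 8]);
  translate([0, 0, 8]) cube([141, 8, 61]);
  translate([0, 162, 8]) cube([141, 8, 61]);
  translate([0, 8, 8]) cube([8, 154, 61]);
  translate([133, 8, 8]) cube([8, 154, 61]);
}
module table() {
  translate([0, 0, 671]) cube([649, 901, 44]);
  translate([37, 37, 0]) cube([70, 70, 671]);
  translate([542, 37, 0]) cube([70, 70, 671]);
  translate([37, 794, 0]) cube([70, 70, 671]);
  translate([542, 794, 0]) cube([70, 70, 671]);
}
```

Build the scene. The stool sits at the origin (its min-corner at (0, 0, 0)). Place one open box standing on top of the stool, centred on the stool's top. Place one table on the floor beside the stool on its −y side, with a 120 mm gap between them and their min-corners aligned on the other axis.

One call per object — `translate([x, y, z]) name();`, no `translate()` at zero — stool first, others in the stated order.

stool();
translate([109, 50, 412]) open_box();
translate([0, -1021, 0]) table();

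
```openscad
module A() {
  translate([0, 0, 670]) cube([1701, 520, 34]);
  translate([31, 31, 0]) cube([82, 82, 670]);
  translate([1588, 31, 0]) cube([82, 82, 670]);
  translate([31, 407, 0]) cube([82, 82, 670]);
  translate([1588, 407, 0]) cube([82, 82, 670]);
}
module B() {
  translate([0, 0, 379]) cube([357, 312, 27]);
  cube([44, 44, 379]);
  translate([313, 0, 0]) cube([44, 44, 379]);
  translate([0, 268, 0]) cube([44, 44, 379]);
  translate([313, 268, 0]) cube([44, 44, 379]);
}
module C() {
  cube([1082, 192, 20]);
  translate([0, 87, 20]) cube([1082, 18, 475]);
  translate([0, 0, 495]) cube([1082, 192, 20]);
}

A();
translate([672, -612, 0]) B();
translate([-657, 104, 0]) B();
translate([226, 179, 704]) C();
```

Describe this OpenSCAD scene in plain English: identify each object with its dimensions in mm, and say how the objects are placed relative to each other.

A is a table: top 1701 mm (x) × 520 mm (y), 34 mm thick, upper face at z = 704 mm, on four 82×82 mm square legs, each inset 31 mm from the nearest pair of top edges, running from z = 0 to the bottom of the top.

B is a four-legged stool. The seat is a 357×312×27 mm slab whose top surface is at z = 406 mm; four square legs, each 44×44 mm in cross-section, run from the floor (z = 0) to the underside of the seat, each flush with a corner of the seat.

C is an I-beam lying along x, 1082 mm long. Overall section height 515 mm. Two flanges 192 mm wide (y) and 20 mm thick, one on the floor and one at the top; a web 18 mm thick runs between them, centred on the flange width.

Two stools sit around the table at the −y, −x sides. The I-beam is on top of the table.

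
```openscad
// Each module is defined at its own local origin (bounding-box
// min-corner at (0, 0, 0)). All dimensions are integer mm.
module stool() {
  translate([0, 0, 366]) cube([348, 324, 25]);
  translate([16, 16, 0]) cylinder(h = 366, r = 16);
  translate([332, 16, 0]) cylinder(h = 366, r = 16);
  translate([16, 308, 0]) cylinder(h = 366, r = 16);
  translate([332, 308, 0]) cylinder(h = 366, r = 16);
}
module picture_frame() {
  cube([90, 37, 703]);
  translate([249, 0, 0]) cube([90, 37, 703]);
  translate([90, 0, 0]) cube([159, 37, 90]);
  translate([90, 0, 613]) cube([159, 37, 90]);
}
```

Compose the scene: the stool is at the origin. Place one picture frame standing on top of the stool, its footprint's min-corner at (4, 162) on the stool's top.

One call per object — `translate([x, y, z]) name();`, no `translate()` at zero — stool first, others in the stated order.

stool();
translate([4, 162, 391]) picture_frame();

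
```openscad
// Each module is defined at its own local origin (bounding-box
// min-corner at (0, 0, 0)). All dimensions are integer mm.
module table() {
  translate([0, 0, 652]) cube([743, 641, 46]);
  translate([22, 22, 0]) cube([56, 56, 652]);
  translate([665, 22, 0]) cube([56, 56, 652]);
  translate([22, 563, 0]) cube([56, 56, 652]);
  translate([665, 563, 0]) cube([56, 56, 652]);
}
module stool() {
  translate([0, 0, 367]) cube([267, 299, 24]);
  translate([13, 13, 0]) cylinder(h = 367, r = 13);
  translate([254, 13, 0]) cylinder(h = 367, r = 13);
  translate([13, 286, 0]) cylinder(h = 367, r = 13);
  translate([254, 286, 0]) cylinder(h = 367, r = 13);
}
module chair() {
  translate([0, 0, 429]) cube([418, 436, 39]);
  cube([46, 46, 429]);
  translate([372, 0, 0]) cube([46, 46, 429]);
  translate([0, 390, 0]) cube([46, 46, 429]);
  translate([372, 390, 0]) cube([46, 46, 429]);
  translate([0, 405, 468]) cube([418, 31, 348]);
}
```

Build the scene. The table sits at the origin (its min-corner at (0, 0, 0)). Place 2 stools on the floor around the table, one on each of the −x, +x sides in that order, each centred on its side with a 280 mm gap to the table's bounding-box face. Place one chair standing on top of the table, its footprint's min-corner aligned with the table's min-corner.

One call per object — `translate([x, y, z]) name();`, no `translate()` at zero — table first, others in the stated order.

table();
translate([-547, 171, 0]) stool();
translate([1023, 171, 0]) stool();
translate([0, 0, 698]) chair();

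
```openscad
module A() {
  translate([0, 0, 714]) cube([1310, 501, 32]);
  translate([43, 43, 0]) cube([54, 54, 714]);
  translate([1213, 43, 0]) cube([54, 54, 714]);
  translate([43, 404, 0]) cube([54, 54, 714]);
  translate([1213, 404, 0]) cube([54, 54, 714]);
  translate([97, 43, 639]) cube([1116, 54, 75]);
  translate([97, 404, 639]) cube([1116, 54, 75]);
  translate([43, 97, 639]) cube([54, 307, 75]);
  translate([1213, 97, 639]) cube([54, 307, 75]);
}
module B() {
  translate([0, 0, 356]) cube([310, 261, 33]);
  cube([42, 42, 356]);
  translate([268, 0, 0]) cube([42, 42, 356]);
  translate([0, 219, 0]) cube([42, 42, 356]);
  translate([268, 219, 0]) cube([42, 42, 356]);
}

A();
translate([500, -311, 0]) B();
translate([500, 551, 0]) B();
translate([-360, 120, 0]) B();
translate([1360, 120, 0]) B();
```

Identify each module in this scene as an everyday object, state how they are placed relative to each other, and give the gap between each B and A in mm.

Each stool's nearest face is 50 mm from the table's bounding box.

A is a table. B is a stool. Four stools sit around the table at the −y, +y, −x, +x sides. The gap between each stool and the table is 50 mm.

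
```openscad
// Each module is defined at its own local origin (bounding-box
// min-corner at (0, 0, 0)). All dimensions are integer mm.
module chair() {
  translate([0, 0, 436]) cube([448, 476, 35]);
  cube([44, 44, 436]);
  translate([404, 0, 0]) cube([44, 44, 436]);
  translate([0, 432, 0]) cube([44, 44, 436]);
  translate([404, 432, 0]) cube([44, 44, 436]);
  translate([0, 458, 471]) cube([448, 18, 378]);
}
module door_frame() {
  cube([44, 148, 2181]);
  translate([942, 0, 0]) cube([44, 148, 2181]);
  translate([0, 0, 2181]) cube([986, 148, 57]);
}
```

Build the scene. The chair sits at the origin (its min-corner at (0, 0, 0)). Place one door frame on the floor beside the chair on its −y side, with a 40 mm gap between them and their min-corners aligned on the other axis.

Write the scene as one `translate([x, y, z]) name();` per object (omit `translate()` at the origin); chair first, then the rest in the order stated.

chair();
translate([0, -188, 0]) door_frame();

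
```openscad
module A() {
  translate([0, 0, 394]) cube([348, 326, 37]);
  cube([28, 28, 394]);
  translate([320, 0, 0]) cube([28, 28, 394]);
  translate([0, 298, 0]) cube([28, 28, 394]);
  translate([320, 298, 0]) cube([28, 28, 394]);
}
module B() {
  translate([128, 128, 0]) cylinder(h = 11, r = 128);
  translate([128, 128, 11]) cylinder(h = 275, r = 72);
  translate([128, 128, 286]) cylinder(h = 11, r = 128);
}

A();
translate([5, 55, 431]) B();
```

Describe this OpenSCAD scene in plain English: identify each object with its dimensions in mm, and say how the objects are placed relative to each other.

A is a simple wooden stool: a rectangular seat 348 mm (x) by 326 mm (y), 37 mm thick, top face at z = 431 mm, on four square legs, each 28×28 mm in cross-section. The legs rest on z = 0, each flush with a corner of the seat.

B is a spool: two coaxial disc flanges of radius 128 mm and thickness 11 mm, joined by a core cylinder of radius 72 mm and height 275 mm. The lower flange rests on z = 0 and the three cylinders share a vertical axis.

The spool is on top of the stool.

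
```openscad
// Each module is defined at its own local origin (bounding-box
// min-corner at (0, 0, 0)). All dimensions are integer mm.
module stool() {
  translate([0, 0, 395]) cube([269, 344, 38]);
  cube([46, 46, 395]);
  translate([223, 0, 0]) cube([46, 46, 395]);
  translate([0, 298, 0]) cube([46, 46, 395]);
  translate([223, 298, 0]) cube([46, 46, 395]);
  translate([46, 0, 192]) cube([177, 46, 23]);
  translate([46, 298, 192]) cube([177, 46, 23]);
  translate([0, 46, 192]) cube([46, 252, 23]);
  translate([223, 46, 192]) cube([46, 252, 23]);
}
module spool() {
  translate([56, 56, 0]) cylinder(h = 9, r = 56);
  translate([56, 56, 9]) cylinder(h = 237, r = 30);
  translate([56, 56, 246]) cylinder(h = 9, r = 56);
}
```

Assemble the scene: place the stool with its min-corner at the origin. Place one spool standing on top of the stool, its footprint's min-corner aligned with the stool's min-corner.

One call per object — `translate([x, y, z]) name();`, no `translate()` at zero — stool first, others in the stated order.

stool();
translate([0, 0, 433]) spool();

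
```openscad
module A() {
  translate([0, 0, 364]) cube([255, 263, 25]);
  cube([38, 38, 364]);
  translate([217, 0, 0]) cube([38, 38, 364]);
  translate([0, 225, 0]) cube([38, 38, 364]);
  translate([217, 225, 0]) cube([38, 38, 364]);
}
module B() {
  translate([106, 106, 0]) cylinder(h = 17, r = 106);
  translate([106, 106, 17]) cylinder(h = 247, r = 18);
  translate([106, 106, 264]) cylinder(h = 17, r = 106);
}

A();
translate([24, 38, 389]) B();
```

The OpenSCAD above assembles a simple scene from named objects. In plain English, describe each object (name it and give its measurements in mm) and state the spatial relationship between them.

A is a four-legged stool. The seat is a 255×263×25 mm slab whose top surface is at z = 389 mm; four square legs, each 38×38 mm in cross-section, run from the floor (z = 0) to the underside of the seat, each flush with a corner of the seat.

B is a spool: two coaxial disc flanges of radius 106 mm and thickness 17 mm, joined by a core cylinder of radius 18 mm and height 247 mm. The lower flange rests on z = 0 and the three cylinders share a vertical axis.

The spool is on top of the stool.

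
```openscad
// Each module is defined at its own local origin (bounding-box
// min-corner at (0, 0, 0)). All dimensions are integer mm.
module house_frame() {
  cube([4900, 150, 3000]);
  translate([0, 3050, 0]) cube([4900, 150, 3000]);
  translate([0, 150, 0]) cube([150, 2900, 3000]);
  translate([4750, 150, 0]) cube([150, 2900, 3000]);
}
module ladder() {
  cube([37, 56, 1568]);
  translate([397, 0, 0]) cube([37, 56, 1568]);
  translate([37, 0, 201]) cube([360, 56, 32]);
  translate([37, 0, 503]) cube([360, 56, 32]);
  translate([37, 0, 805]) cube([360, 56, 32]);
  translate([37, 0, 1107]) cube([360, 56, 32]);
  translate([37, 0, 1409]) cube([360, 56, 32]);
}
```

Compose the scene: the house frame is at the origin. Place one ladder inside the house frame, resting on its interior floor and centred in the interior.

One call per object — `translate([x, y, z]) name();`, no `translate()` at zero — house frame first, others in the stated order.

house_frame();
translate([2233, 1572, 0]) ladder();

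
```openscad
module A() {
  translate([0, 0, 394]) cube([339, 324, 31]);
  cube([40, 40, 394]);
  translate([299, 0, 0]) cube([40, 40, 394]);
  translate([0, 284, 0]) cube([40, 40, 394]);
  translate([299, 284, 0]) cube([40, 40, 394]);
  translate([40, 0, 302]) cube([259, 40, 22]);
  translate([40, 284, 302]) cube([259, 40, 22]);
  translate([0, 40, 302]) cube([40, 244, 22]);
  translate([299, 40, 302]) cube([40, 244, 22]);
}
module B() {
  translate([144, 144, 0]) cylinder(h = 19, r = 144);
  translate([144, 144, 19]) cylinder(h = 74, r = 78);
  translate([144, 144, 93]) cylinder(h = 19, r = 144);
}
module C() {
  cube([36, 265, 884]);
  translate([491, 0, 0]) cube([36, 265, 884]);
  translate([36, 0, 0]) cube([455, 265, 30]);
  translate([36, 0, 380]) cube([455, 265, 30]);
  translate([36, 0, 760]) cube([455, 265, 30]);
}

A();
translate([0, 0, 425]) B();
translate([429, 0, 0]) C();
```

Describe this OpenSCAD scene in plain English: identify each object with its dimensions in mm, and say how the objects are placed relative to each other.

A is a four-legged stool. The seat is 339×324 mm, 31 mm thick, top at z = 425 mm. It stands on four square legs, each 40×40 mm in cross-section, from z = 0 to the seat underside, each flush with a corner of the seat. Four stretchers, 40 mm wide and 22 mm tall, connect adjacent legs with their undersides at z = 302 mm, each running between the inner faces of the legs it joins and aligned with the legs' outer faces on the other axis.

B is a spool: two coaxial disc flanges of radius 144 mm and thickness 19 mm, joined by a core cylinder of radius 78 mm and height 74 mm. The lower flange rests on z = 0 and the three cylinders share a vertical axis.

C is an open bookshelf. Two side panels, each 36 mm thick, 265 mm deep and 884 mm tall, stand 527 mm apart (outside-to-outside). Between them sit 3 shelves, each 30 mm thick and 265 mm deep, spanning the full gap between the sides. The bottom shelf rests on the floor (its underside at z = 0) and the clear gap between one shelf's top and the next shelf's underside is 350 mm.

The spool is on top of the stool. The bookshelf is on the floor beside the stool on its +x side.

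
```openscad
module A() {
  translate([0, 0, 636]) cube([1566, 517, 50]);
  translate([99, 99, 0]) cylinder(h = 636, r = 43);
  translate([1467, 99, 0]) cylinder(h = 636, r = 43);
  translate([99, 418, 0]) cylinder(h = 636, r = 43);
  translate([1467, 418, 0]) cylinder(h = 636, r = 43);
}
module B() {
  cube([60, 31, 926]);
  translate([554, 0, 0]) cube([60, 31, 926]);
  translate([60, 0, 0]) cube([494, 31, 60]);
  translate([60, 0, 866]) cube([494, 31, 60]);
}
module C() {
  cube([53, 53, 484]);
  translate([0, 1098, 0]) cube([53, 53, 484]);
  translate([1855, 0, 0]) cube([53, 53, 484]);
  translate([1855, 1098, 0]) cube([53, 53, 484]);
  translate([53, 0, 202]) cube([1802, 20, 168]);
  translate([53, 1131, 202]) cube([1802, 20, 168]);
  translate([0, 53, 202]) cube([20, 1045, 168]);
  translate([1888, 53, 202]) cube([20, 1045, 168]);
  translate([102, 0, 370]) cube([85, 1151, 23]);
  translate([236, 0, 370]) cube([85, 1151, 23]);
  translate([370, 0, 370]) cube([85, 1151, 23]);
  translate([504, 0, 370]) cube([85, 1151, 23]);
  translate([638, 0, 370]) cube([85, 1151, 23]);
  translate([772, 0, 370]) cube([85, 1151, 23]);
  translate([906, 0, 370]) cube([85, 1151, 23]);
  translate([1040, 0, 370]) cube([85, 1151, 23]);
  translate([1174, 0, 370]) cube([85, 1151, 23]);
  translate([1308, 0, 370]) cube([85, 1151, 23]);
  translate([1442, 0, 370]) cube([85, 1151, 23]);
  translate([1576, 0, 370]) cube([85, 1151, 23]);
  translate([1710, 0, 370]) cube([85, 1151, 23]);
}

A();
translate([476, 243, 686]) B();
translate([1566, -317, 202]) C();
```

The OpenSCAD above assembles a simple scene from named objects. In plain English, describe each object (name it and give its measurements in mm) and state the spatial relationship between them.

A is a rectangular dining table. The top is 1566×517×50 mm with its upper surface at z = 686 mm. It stands on four round legs of 86 mm diameter, each leg's bounding box inset 56 mm from the nearest pair of top edges, running from the floor to the underside of the top.

B is a rectangular picture frame lying in the x–z plane (depth along y). The opening is 494 mm wide (x) by 806 mm tall (z), surrounded by a border 60 mm wide on all four sides. The frame is 31 mm deep and is made of two full-height vertical stiles with two horizontal rails fitted between them.

C is a bed frame 1908 mm long (x) by 1151 mm wide (y). Four 53×53 mm corner posts, 484 mm tall, at the corners of the footprint. Four rails of 20 mm thickness and 168 mm height run between adjacent posts with their undersides at z = 202 mm, their outer faces flush with the outside of the frame (the two x-running rails run between the posts' inner faces; the two y-running rails run between the posts' inner faces). 13 slats, each 85 mm wide (x) and 23 mm thick, lie across the top of the two x-running rails, running the full 1151 mm width of the frame in y; the slats are evenly spaced along x between the inner faces of the end posts with equal gaps (rounded down to the nearest mm) at the −x end and between each pair — any rounding remainder accumulates at the +x end.

The picture frame is on top of the table, centred. The bed frame is beside the table with their tops flush at z = 686.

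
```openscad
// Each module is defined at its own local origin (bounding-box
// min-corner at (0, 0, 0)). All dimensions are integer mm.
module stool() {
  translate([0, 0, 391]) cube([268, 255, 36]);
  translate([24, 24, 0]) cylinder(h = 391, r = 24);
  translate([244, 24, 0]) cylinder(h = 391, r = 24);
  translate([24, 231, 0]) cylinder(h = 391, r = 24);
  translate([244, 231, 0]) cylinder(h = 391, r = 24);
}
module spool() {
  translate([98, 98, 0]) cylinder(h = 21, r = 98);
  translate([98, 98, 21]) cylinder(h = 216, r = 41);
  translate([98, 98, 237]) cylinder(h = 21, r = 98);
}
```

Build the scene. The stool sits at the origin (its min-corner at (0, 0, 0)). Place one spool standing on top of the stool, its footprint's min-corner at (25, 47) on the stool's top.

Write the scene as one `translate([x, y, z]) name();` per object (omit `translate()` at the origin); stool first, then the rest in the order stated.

stool();
translate([25, 47, 427]) spool();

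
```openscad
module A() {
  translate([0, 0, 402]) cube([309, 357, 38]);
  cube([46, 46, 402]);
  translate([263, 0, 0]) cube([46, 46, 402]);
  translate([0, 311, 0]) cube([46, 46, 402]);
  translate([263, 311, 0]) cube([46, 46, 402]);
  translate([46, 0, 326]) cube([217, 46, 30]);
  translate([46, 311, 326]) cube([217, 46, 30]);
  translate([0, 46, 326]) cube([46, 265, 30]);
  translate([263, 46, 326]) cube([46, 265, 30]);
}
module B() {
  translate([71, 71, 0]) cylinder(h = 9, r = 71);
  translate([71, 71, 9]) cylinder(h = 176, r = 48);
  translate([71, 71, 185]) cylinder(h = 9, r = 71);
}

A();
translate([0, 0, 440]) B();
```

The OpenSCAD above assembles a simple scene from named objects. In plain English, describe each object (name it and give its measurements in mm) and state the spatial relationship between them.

A is a simple wooden stool: a rectangular seat 309 mm (x) by 357 mm (y), 38 mm thick, top face at z = 440 mm, on four square legs, each 46×46 mm in cross-section. The legs rest on z = 0, each flush with a corner of the seat. Four stretchers, 46 mm wide and 30 mm tall, connect adjacent legs with their undersides at z = 326 mm, each running between the inner faces of the legs it joins and aligned with the legs' outer faces on the other axis.

B is a spool: two coaxial disc flanges of radius 71 mm and thickness 9 mm, joined by a core cylinder of radius 48 mm and height 176 mm. The lower flange rests on z = 0 and the three cylinders share a vertical axis.

The spool is on top of the stool.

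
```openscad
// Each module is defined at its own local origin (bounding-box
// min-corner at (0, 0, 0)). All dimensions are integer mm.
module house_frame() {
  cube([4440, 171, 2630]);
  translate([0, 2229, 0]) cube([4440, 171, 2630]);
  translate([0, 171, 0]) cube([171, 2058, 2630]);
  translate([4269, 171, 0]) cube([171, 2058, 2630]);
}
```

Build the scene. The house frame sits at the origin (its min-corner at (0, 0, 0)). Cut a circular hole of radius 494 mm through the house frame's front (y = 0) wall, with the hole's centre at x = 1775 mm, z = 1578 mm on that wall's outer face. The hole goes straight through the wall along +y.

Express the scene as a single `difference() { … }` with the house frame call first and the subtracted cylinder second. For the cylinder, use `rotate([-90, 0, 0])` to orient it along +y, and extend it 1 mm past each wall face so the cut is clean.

difference() {
  house_frame();
  translate([1775, -1, 1578]) rotate([-90, 0, 0]) cylinder(h = 173, r = 494);
}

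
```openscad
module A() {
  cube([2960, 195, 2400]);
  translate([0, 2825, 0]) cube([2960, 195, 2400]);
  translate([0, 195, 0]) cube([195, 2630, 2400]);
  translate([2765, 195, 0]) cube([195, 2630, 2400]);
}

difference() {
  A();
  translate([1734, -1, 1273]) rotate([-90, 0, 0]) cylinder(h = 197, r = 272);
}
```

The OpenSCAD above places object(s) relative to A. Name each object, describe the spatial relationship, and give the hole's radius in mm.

The subtracted cylinder has r = 272 mm.

A is a house frame. The house frame has a circular hole through its front wall. The hole's radius is 272 mm.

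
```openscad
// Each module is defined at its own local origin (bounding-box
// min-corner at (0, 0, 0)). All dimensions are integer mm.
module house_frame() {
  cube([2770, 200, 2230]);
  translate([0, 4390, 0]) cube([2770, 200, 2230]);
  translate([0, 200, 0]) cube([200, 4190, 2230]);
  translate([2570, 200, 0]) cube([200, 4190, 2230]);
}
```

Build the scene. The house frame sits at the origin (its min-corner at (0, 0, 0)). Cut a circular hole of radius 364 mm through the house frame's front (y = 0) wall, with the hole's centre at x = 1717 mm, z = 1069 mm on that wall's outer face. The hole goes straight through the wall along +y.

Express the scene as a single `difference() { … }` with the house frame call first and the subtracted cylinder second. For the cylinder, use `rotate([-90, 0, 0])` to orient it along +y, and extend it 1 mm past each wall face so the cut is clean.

difference() {
  house_frame();
  translate([1717, -1, 1069]) rotate([-90, 0, 0]) cylinder(h = 202, r = 364);
}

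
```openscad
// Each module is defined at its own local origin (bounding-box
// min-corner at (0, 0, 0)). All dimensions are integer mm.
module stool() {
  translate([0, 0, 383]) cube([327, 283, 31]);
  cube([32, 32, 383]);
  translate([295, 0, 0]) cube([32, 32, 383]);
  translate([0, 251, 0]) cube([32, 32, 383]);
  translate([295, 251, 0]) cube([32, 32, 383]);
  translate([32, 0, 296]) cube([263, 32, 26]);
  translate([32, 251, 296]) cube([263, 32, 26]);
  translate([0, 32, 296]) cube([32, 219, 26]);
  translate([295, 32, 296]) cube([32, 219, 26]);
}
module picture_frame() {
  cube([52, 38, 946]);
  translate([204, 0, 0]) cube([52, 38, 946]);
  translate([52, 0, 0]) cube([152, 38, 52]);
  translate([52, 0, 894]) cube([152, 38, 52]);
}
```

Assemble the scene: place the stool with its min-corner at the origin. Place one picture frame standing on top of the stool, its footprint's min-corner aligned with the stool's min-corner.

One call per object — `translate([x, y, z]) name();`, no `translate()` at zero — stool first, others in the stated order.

stool();
translate([0, 0, 414]) picture_frame();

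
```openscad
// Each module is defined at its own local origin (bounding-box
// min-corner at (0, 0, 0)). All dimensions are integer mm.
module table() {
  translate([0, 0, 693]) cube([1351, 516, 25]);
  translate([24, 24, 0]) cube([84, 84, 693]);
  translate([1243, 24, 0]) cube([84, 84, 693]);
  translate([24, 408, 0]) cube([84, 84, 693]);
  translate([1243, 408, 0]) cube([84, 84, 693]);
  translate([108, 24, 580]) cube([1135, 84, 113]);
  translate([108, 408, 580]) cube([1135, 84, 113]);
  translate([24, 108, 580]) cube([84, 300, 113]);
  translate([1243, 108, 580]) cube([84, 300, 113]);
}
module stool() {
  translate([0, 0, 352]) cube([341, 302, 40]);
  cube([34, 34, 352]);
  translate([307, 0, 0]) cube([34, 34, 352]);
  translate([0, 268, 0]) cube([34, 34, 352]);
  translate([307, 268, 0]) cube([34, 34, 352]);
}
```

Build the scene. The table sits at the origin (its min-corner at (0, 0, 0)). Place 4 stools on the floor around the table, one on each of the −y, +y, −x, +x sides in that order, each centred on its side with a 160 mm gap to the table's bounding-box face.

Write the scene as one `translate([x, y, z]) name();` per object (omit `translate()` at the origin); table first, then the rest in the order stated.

table();
translate([505, -462, 0]) stool();
translate([505, 676, 0]) stool();
translate([-501, 107, 0]) stool();
translate([1511, 107, 0]) stool();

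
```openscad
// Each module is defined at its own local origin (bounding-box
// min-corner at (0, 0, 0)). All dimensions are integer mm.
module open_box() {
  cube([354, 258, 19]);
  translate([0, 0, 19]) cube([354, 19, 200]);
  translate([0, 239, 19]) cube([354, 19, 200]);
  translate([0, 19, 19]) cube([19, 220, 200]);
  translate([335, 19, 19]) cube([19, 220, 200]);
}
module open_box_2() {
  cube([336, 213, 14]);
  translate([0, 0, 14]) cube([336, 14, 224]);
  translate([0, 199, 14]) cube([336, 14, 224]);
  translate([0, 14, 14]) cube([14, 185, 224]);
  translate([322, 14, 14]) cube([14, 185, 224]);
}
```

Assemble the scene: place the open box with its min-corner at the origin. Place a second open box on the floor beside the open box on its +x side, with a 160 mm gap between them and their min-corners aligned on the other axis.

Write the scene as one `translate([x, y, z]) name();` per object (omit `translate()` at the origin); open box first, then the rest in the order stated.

open_box();
translate([514, 0, 0]) open_box_2();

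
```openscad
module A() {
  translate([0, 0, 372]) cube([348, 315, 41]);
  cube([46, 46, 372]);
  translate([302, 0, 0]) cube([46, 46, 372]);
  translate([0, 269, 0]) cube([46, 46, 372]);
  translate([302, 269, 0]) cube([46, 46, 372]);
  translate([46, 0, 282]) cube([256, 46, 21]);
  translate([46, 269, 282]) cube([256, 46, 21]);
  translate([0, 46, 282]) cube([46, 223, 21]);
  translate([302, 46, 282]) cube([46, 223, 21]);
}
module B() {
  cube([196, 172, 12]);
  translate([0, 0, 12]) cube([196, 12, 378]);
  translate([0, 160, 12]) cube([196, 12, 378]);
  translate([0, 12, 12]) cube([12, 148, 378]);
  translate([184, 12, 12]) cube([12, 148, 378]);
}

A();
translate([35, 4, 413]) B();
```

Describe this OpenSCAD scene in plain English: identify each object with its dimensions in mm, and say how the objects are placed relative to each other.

A is a four-legged stool. The seat is a 348×315×41 mm slab whose top surface is at z = 413 mm; four square legs, each 46×46 mm in cross-section, run from the floor (z = 0) to the underside of the seat, each flush with a corner of the seat. Four stretchers, 46 mm wide and 21 mm tall, connect adjacent legs with their undersides at z = 282 mm, each running between the inner faces of the legs it joins and aligned with the legs' outer faces on the other axis.

B is an open-topped rectangular box: outside dimensions 196×172×390 mm, with a uniform wall and base thickness of 12 mm. The base is a full 196×172 slab on the floor; four walls sit on top of the base. The front and back walls (the −y and +y sides) span the full width; the two side walls fit between them.

The open box is on top of the stool.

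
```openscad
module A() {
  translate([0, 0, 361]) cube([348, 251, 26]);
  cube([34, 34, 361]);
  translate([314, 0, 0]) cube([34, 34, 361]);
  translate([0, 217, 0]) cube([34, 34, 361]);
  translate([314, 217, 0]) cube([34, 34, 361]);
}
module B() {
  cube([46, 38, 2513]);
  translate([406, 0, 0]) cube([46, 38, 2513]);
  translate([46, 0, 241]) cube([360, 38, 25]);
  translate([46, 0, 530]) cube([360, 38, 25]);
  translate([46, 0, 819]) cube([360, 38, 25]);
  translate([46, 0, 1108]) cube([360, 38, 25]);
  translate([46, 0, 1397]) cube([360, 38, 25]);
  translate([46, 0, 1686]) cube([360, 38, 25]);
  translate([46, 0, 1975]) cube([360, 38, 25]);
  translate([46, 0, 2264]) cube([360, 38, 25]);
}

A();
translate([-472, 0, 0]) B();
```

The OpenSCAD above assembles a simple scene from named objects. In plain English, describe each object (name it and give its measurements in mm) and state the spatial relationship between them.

A is a four-legged stool. The seat is a 348×251×26 mm slab whose top surface is at z = 387 mm; four square legs, each 34×34 mm in cross-section, run from the floor (z = 0) to the underside of the seat, each flush with a corner of the seat.

B is a wooden ladder with two side rails of 46×38 mm section and 2513 mm height, set 452 mm apart overall. Between them run 8 rectangular rungs (38 mm deep, 25 mm thick), front faces flush with the rails' −y face. The bottom of the first rung is 241 mm above the floor and each subsequent rung is 289 mm higher than the one below.

The ladder is on the floor beside the stool on its −x side.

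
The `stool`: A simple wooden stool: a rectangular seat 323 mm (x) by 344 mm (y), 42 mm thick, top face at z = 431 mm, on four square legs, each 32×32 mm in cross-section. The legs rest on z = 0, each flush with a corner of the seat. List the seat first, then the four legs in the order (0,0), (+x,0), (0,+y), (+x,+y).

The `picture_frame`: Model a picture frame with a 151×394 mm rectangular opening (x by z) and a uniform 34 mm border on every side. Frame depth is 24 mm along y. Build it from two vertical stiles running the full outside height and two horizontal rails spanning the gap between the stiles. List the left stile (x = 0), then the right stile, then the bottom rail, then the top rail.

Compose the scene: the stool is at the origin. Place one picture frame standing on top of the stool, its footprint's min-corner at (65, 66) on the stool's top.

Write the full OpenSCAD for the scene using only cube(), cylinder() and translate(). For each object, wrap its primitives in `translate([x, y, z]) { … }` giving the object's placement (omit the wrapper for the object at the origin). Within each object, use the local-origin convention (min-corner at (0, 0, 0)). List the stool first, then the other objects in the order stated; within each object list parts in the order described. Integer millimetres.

translate([0, 0, 389]) cube([323, 344, 42]);
cube([32, 32, 389]);
translate([291, 0, 0]) cube([32, 32, 389]);
translate([0, 312, 0]) cube([32, 32, 389]);
translate([291, 312, 0]) cube([32, 32, 389]);
translate([65, 66, 431]) {
  cube([34, 24, 462]);
  translate([185, 0, 0]) cube([34, 24, 462]);
  translate([34, 0, 0]) cube([151, 24, 34]);
  translate([34, 0, 428]) cube([151, 24, 34]);
}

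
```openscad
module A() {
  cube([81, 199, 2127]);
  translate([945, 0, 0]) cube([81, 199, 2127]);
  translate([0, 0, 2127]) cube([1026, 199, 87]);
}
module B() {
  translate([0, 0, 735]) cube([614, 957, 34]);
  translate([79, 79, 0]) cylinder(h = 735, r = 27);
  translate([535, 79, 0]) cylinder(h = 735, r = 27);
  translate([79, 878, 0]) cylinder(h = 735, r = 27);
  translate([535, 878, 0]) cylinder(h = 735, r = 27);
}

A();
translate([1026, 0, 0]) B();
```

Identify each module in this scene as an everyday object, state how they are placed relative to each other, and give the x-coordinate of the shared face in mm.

A is a door frame. B is a table. The table is against the door frame's +x side, with their −y faces flush. The x-coordinate of the shared face is 1026 mm.

The door frame's +x face and the table's −x face are both at x = 1026 mm.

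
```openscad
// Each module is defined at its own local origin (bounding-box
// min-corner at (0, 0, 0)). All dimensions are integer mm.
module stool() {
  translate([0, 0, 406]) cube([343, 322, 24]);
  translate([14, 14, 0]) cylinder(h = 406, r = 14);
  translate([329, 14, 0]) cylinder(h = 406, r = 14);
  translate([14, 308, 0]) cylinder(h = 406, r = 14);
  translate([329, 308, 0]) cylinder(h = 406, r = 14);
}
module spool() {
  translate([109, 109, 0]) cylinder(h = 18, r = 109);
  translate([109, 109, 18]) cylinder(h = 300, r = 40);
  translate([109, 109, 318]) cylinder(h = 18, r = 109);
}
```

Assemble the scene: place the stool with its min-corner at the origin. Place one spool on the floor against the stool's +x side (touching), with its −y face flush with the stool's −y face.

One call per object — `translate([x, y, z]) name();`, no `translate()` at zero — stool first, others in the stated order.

stool();
translate([343, 0, 0]) spool();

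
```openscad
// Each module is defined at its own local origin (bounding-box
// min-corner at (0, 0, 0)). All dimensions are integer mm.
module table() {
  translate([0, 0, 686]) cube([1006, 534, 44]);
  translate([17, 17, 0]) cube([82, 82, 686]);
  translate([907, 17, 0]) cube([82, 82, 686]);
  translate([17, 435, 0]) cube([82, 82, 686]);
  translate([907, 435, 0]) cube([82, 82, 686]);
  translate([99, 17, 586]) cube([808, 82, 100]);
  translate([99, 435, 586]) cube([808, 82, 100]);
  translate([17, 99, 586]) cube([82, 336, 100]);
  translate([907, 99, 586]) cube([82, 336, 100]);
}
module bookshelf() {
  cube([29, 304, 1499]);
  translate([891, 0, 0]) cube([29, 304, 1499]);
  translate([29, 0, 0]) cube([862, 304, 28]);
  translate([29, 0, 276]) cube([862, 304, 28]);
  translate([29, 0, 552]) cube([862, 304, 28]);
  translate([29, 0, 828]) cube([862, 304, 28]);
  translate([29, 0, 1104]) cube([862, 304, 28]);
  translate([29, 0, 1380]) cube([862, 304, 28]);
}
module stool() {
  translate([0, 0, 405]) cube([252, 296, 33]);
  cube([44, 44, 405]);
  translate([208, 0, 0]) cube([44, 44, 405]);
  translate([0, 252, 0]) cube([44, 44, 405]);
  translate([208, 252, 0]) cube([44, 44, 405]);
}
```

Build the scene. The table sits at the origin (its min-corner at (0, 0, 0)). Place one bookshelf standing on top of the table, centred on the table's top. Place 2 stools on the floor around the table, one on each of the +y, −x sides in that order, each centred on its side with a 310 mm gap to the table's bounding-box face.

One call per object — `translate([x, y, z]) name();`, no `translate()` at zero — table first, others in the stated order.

table();
translate([43, 115, 730]) bookshelf();
translate([377, 844, 0]) stool();
translate([-562, 119, 0]) stool();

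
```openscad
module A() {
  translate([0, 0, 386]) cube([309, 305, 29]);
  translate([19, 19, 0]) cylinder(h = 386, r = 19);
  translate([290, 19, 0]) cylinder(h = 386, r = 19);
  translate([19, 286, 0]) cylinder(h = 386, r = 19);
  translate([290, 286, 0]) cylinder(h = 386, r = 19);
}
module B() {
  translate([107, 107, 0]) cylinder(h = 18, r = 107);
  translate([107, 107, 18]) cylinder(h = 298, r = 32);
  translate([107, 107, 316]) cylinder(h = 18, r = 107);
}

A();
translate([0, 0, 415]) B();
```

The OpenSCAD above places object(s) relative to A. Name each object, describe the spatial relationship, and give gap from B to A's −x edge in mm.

A is a stool. B is a spool. The spool is on top of the stool. The gap from the spool to the stool's −x edge is 0 mm.

The spool's min-x is at 0; the stool's min-x is 0; gap = 0 mm.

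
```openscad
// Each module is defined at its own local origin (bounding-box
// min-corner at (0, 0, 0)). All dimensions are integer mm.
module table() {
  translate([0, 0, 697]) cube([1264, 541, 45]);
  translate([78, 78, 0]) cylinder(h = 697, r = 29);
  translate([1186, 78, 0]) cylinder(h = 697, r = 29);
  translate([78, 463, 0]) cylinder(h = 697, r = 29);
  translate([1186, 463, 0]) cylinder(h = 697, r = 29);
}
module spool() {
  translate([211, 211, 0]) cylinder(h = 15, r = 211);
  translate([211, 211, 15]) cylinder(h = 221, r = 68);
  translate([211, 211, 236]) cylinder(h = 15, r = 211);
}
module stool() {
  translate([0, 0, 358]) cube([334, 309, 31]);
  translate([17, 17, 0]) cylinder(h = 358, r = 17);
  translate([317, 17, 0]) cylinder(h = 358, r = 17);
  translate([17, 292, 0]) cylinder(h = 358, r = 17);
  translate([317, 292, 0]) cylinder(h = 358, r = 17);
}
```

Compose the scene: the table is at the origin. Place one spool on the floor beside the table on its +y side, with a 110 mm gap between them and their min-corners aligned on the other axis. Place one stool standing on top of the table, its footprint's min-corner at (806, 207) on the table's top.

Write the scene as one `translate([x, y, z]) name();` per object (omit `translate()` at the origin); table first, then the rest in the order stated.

table();
translate([0, 651, 0]) spool();
translate([806, 207, 742]) stool();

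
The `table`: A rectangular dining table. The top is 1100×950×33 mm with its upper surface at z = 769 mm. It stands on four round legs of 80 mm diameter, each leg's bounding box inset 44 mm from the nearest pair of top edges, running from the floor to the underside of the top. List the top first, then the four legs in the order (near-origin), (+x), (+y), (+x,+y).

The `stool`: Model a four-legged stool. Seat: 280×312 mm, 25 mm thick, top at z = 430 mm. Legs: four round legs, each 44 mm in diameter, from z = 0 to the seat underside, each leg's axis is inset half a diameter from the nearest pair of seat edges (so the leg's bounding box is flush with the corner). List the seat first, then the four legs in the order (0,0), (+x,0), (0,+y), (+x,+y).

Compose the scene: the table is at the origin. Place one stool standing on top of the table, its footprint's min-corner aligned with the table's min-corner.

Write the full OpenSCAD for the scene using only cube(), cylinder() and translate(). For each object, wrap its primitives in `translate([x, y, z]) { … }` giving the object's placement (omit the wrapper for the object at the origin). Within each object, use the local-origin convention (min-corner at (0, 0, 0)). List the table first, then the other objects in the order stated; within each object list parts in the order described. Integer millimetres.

translate([0, 0, 736]) cube([1100, 950, 33]);
translate([84, 84, 0]) cylinder(h = 736, r = 40);
translate([1016, 84, 0]) cylinder(h = 736, r = 40);
translate([84, 866, 0]) cylinder(h = 736, r = 40);
translate([1016, 866, 0]) cylinder(h = 736, r = 40);
translate([0, 0, 769]) {
  translate([0, 0, 405]) cube([280, 312, 25]);
  translate([22, 22, 0]) cylinder(h = 405, r = 22);
  translate([258, 22, 0]) cylinder(h = 405, r = 22);
  translate([22, 290, 0]) cylinder(h = 405, r = 22);
  translate([258, 290, 0]) cylinder(h = 405, r = 22);
}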